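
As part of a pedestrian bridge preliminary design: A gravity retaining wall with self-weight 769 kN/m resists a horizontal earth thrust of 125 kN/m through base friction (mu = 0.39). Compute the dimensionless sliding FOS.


Resisting force = mu * W = 0.39 * 769 = 299.91 kN/m
FOS = Resisting / Driving = 299.91 / 125
= 2.3993 (dimensionless)

2.3993 (dimensionless)


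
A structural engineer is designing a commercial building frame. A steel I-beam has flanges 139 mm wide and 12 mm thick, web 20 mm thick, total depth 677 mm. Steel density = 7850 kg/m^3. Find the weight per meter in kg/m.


A_flanges = 2 * 139 * 12 = 3336 mm^2
A_web = (677 - 2 * 12) * 20 = 13060 mm^2
A_total = 3336 + 13060 = 16396 mm^2 = 0.016396 m^2
Weight = rho * A = 7850 * 0.016396 = 128.7086 kg/m

128.7086 kg/m


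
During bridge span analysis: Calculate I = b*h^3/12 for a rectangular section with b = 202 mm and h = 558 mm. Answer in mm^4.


I = b * h^3 / 12
= 202 * 558^3 / 12
= 202 * 173741112 / 12
= 2924642052.0 mm^4

2924642052.0 mm^4


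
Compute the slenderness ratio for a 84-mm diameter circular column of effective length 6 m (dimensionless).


Radius of gyration r = d / 4 = 84 / 4 = 21.0 mm
L_eff = 6000.0 mm
Slenderness ratio = L / r = 6000.0 / 21.0 = 285.71 (dimensionless)

285.71 (dimensionless)


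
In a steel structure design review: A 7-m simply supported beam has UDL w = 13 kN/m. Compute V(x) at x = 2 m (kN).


R_A = w * L / 2 = 13 * 7 / 2 = 45.5 kN
V(x) = R_A - w * x = 45.5 - 13 * 2
= 19.5 kN

19.5 kN


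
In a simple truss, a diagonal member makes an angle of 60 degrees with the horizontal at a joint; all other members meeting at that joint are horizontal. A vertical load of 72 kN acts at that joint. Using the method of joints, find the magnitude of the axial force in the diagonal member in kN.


At the joint, only the diagonal has a vertical component, so vertical equilibrium gives:
F * sin(60) = 72
F = 72 / sin(60)
= 72 / 0.866025
= 83.14 kN

83.14 kN


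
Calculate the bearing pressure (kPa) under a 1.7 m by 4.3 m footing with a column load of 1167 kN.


A = 1.7 * 4.3 = 7.31 m^2
q = P / A = 1167 / 7.31
= 159.6443 kPa

159.6443 kPa


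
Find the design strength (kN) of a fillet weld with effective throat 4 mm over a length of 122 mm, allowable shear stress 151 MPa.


Strength = throat * length * allowable stress
= 4 * 122 * 151 N
= 73688 N
= 73.69 kN

73.69 kN


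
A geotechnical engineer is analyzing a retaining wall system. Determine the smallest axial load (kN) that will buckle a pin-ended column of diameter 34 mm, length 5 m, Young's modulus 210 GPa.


I = pi * d^4 / 64 = 65597.24 mm^4
L = 5000.0 mm
P_cr = pi^2 * E * I / L^2
= 9.8696 * 210000.0 * 65597.24 / 5000.0^2
= 5438.32 N = 5.4383 kN

5.4383 kN


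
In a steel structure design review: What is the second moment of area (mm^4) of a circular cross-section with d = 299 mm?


r = d / 2 = 299 / 2 = 149.5 mm
I = pi * r^4 / 4 = pi * 149.5^4 / 4
= 392332830.95 mm^4

392332830.95 mm^4


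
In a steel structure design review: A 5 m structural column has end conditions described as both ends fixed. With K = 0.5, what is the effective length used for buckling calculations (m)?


L_eff = K * L
= 0.5 * 5
= 2.5 m

2.5 m


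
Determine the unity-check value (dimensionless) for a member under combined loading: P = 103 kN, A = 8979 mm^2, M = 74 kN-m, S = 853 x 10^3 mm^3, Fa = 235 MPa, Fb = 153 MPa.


f_a = P / A = 103000.0 / 8979 = 11.4712 MPa
f_b = M / S = 74000000.0 / 853000.0 = 86.7526 MPa
Ratio = f_a / Fa + f_b / Fb
= 11.4712 / 235 + 86.7526 / 153
= 0.6158 (dimensionless)

0.6158 (dimensionless)


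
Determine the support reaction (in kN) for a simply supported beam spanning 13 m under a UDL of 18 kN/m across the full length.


Total load = w * L = 18 * 13 = 234 kN
By symmetry, each reaction R = total / 2 = 234 / 2 = 117.0 kN

117.0 kN


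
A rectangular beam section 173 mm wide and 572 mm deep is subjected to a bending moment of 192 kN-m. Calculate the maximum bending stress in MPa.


I = b * h^3 / 12 = 173 * 572^3 / 12 = 2698068325.33 mm^4
y = h / 2 = 572 / 2 = 286.0 mm
M = 192 kN-m = 192000000.0 N-mm
sigma = M * y / I = 192000000.0 * 286.0 / 2698068325.33
= 20.35 MPa

20.35 MPa


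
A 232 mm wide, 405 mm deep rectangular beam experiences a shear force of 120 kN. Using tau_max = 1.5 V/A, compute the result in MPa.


A = b * h = 232 * 405 = 93960 mm^2
V = 120 kN = 120000.0 N
tau_max = 1.5 * V / A = 1.5 * 120000.0 / 93960
= 1.9157 MPa

1.9157 MPa


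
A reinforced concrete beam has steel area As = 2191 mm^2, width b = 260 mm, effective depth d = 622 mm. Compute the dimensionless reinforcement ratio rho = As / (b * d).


rho = As / (b * d)
= 2191 / (260 * 622)
= 2191 / 161720
= 0.013548 (dimensionless)

0.013548 (dimensionless)


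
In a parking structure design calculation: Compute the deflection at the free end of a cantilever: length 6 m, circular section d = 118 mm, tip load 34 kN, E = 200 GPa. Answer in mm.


I = pi * d^4 / 64 = pi * 118^4 / 64 = 9516953.07 mm^4
L = 6000.0 mm, P = 34000.0 N, E = 200000.0 MPa
delta = P * L^3 / (3 * E * I)
= 34000.0 * 6000.0^3 / (3 * 200000.0 * 9516953.07)
= 1286.1259 mm

1286.1259 mm


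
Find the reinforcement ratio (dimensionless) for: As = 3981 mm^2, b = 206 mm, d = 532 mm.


rho = As / (b * d)
= 3981 / (206 * 532)
= 3981 / 109592
= 0.036326 (dimensionless)

0.036326 (dimensionless)


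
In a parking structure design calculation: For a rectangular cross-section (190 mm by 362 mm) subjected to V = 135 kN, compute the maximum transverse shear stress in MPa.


A = b * h = 190 * 362 = 68780 mm^2
V = 135 kN = 135000.0 N
tau_max = 1.5 * V / A = 1.5 * 135000.0 / 68780
= 2.9442 MPa

2.9442 MPa


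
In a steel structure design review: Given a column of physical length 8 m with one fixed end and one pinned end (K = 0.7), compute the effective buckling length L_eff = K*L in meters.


L_eff = K * L
= 0.7 * 8
= 5.6 m

5.6 m


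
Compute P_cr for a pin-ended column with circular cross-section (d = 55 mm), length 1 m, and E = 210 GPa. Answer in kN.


I = pi * d^4 / 64 = 449180.25 mm^4
L = 1000.0 mm
P_cr = pi^2 * E * I / L^2
= 9.8696 * 210000.0 * 449180.25 / 1000.0^2
= 930978.6 N = 930.9786 kN

930.9786 kN


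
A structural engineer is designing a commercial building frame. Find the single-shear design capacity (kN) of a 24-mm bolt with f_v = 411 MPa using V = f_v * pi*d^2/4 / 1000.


A = pi * d^2 / 4 = pi * 24^2 / 4 = 452.3893 mm^2
V = f_v * A / 1000 = 411 * 452.3893 / 1000
= 185.932 kN

185.932 kN


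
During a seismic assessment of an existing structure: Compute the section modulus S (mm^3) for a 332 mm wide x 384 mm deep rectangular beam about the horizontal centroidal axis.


S = b * h^2 / 6
= 332 * 384^2 / 6
= 332 * 147456 / 6
= 8159232.0 mm^3

8159232.0 mm^3


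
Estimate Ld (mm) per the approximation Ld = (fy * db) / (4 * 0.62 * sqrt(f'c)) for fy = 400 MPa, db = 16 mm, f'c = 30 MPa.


Ld = (fy * db) / (4 * 0.62 * sqrt(f'c))
= (400 * 16) / (4 * 0.62 * sqrt(30))
= 6400 / 13.5835
= 471.16 mm

471.16 mm


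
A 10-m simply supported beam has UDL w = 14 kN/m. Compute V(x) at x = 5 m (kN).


R_A = w * L / 2 = 14 * 10 / 2 = 70.0 kN
V(x) = R_A - w * x = 70.0 - 14 * 5
= 0.0 kN

0.0 kN


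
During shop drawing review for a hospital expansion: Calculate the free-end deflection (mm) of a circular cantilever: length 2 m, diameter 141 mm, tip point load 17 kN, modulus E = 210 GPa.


I = pi * d^4 / 64 = pi * 141^4 / 64 = 19401993.26 mm^4
L = 2000.0 mm, P = 17000.0 N, E = 210000.0 MPa
delta = P * L^3 / (3 * E * I)
= 17000.0 * 2000.0^3 / (3 * 210000.0 * 19401993.26)
= 11.1263 mm

11.1263 mm


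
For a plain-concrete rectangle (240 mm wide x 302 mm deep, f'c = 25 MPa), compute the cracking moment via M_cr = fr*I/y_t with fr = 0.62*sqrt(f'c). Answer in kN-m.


fr = 0.62 * sqrt(25) = 0.62 * 5.0 = 3.1 MPa
I = 240 * 302^3 / 12 = 550872160.0 mm^4
y_t = 151.0 mm
M_cr = fr * I / y_t = 3.1 * 550872160.0 / 151.0 N-mm
= 11.3093 kN-m

11.3093 kN-m


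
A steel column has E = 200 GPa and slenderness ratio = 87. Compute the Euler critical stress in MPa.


sigma_cr = pi^2 * E / lambda^2
= 9.8696 * 200000.0 / 87^2
= 9.8696 * 200000.0 / 7569
= 260.7902 MPa

260.7902 MPa


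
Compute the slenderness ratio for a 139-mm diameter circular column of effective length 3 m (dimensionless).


Radius of gyration r = d / 4 = 139 / 4 = 34.75 mm
L_eff = 3000.0 mm
Slenderness ratio = L / r = 3000.0 / 34.75 = 86.33 (dimensionless)

86.33 (dimensionless)


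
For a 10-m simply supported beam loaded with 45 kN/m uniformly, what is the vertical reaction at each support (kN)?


Total load = w * L = 45 * 10 = 450 kN
By symmetry, each reaction R = total / 2 = 450 / 2 = 225.0 kN

225.0 kN


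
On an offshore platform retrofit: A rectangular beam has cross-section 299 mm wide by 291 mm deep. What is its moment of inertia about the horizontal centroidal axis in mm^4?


I = b * h^3 / 12
= 299 * 291^3 / 12
= 299 * 24642171 / 12
= 614000760.75 mm^4

614000760.75 mm^4


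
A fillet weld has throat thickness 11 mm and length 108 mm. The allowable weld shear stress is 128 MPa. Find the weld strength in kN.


Strength = throat * length * allowable stress
= 11 * 108 * 128 N
= 152064 N
= 152.06 kN

152.06 kN


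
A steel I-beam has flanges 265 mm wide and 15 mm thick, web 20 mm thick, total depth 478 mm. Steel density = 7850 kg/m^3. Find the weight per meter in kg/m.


A_flanges = 2 * 265 * 15 = 7950 mm^2
A_web = (478 - 2 * 15) * 20 = 8960 mm^2
A_total = 7950 + 8960 = 16910 mm^2 = 0.016910 m^2
Weight = rho * A = 7850 * 0.016910 = 132.7435 kg/m

132.7435 kg/m


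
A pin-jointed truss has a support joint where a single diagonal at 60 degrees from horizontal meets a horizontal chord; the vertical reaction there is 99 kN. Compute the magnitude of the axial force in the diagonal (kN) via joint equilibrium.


At the joint, only the diagonal has a vertical component, so vertical equilibrium gives:
F * sin(60) = 99
F = 99 / sin(60)
= 99 / 0.866025
= 114.32 kN

114.32 kN


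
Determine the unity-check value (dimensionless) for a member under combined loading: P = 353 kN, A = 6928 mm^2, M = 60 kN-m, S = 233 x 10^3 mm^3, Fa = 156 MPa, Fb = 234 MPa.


f_a = P / A = 353000.0 / 6928 = 50.9527 MPa
f_b = M / S = 60000000.0 / 233000.0 = 257.5107 MPa
Ratio = f_a / Fa + f_b / Fb
= 50.9527 / 156 + 257.5107 / 234
= 1.4271 (dimensionless)

1.4271 (dimensionless)


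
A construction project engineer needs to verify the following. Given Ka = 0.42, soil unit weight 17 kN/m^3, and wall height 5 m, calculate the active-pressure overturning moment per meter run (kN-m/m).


Pa = 0.5 * Ka * gamma * H^2
= 0.5 * 0.42 * 17 * 5^2
= 89.25 kN/m
Arm = H / 3 = 5 / 3 = 1.6667 m
Mo = Pa * arm = Pa * H / 3 = 89.25 * 5 / 3 = 148.75 kN-m/m

148.75 kN-m/m


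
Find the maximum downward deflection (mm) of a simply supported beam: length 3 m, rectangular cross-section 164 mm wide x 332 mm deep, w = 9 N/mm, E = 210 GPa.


I = 164 * 332^3 / 12 = 500123029.33 mm^4
L = 3000.0 mm, w = 9 N/mm, E = 210000.0 MPa
delta = 5 * w * L^4 / (384 * E * I)
= 5 * 9 * 3000.0^4 / (384 * 210000.0 * 500123029.33)
= 0.0904 mm

0.0904 mm


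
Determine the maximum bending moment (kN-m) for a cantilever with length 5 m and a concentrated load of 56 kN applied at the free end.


For a cantilever with a point load at the free end:
M_max = P * L = 56 * 5 = 280 kN-m

280 kN-m


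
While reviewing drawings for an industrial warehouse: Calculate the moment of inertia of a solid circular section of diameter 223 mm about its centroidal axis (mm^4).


r = d / 2 = 223 / 2 = 111.5 mm
I = pi * r^4 / 4 = pi * 111.5^4 / 4
= 121391799.92 mm^4

121391799.92 mm^4


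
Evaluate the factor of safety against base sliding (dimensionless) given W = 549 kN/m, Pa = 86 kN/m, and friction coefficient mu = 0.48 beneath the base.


Resisting force = mu * W = 0.48 * 549 = 263.52 kN/m
FOS = Resisting / Driving = 263.52 / 86
= 3.0642 (dimensionless)

3.0642 (dimensionless)


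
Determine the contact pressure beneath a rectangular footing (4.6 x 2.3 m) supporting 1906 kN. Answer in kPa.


A = 4.6 * 2.3 = 10.58 m^2
q = P / A = 1906 / 10.58
= 180.1512 kPa

180.1512 kPa


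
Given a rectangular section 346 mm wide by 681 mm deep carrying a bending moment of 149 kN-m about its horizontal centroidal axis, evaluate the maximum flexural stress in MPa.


I = b * h^3 / 12 = 346 * 681^3 / 12 = 9106179115.5 mm^4
y = h / 2 = 681 / 2 = 340.5 mm
M = 149 kN-m = 149000000.0 N-mm
sigma = M * y / I = 149000000.0 * 340.5 / 9106179115.5
= 5.57 MPa

5.57 MPa


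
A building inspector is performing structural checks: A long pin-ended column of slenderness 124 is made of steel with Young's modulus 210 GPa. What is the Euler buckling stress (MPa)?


sigma_cr = pi^2 * E / lambda^2
= 9.8696 * 210000.0 / 124^2
= 9.8696 * 210000.0 / 15376
= 134.7956 MPa

134.7956 MPa


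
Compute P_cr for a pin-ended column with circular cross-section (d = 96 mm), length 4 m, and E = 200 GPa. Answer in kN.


I = pi * d^4 / 64 = 4169220.18 mm^4
L = 4000.0 mm
P_cr = pi^2 * E * I / L^2
= 9.8696 * 200000.0 * 4169220.18 / 4000.0^2
= 514356.92 N = 514.3569 kN

514.3569 kN


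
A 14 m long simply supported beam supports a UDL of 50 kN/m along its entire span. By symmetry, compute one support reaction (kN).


Total load = w * L = 50 * 14 = 700 kN
By symmetry, each reaction R = total / 2 = 700 / 2 = 350.0 kN

350.0 kN


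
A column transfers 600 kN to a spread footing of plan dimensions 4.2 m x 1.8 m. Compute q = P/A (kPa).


A = 4.2 * 1.8 = 7.56 m^2
q = P / A = 600 / 7.56
= 79.3651 kPa

79.3651 kPa


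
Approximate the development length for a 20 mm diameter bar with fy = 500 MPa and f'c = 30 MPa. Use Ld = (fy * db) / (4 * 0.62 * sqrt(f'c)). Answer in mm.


Ld = (fy * db) / (4 * 0.62 * sqrt(f'c))
= (500 * 20) / (4 * 0.62 * sqrt(30))
= 10000 / 13.5835
= 736.19 mm

736.19 mm


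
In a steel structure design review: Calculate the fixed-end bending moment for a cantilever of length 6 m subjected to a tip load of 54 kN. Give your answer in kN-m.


For a cantilever with a point load at the free end:
M_max = P * L = 54 * 6 = 324 kN-m

324 kN-m


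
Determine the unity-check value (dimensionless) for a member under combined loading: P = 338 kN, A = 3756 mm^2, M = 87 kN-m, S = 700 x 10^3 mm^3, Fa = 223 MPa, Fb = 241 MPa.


f_a = P / A = 338000.0 / 3756 = 89.9894 MPa
f_b = M / S = 87000000.0 / 700000.0 = 124.2857 MPa
Ratio = f_a / Fa + f_b / Fb
= 89.9894 / 223 + 124.2857 / 241
= 0.9192 (dimensionless)

0.9192 (dimensionless)


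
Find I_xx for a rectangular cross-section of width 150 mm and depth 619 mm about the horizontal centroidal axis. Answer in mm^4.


I = b * h^3 / 12
= 150 * 619^3 / 12
= 150 * 237176659 / 12
= 2964708237.5 mm^4

2964708237.5 mm^4


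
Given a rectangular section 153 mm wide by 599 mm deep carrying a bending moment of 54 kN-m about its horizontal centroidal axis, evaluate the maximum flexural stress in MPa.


I = b * h^3 / 12 = 153 * 599^3 / 12 = 2740252937.25 mm^4
y = h / 2 = 599 / 2 = 299.5 mm
M = 54 kN-m = 54000000.0 N-mm
sigma = M * y / I = 54000000.0 * 299.5 / 2740252937.25
= 5.9 MPa

5.9 MPa


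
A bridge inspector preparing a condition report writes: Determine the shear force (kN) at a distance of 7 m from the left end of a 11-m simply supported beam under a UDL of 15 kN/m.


R_A = w * L / 2 = 15 * 11 / 2 = 82.5 kN
V(x) = R_A - w * x = 82.5 - 15 * 7
= -22.5 kN

-22.5 kN


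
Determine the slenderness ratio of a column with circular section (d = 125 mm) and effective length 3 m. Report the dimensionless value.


Radius of gyration r = d / 4 = 125 / 4 = 31.25 mm
L_eff = 3000.0 mm
Slenderness ratio = L / r = 3000.0 / 31.25 = 96.0 (dimensionless)

96.0 (dimensionless)


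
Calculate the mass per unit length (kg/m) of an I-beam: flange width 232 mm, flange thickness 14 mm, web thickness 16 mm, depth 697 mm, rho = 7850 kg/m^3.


A_flanges = 2 * 232 * 14 = 6496 mm^2
A_web = (697 - 2 * 14) * 16 = 10704 mm^2
A_total = 6496 + 10704 = 17200 mm^2 = 0.017200 m^2
Weight = rho * A = 7850 * 0.017200 = 135.02 kg/m

135.02 kg/m


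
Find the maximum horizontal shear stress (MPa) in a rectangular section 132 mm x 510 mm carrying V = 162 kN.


A = b * h = 132 * 510 = 67320 mm^2
V = 162 kN = 162000.0 N
tau_max = 1.5 * V / A = 1.5 * 162000.0 / 67320
= 3.6096 MPa

3.6096 MPa


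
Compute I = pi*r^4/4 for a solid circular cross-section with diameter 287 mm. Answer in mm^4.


r = d / 2 = 287 / 2 = 143.5 mm
I = pi * r^4 / 4 = pi * 143.5^4 / 4
= 333040834.16 mm^4

333040834.16 mm^4


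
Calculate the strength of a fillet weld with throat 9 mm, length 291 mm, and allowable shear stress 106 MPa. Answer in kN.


Strength = throat * length * allowable stress
= 9 * 291 * 106 N
= 277614 N
= 277.61 kN

277.61 kN


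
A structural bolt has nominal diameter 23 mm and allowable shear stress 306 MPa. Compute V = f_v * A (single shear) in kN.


A = pi * d^2 / 4 = pi * 23^2 / 4 = 415.4756 mm^2
V = f_v * A / 1000 = 306 * 415.4756 / 1000
= 127.1355 kN

127.1355 kN


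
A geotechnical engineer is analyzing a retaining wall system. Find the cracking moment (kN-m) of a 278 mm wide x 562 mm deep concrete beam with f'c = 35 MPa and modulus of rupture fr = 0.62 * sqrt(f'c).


fr = 0.62 * sqrt(35) = 0.62 * 5.9161 = 3.668 MPa
I = 278 * 562^3 / 12 = 4112183598.67 mm^4
y_t = 281.0 mm
M_cr = fr * I / y_t = 3.668 * 4112183598.67 / 281.0 N-mm
= 53.6775 kN-m

53.6775 kN-m


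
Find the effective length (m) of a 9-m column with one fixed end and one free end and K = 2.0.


L_eff = K * L
= 2.0 * 9
= 18.0 m

18.0 m


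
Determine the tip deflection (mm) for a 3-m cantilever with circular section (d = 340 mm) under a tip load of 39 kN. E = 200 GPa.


I = pi * d^4 / 64 = pi * 340^4 / 64 = 655972400.05 mm^4
L = 3000.0 mm, P = 39000.0 N, E = 200000.0 MPa
delta = P * L^3 / (3 * E * I)
= 39000.0 * 3000.0^3 / (3 * 200000.0 * 655972400.05)
= 2.6754 mm

2.6754 mm


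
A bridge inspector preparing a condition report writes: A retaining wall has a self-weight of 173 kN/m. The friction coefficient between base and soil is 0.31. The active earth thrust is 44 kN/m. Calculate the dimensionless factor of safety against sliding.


Resisting force = mu * W = 0.31 * 173 = 53.63 kN/m
FOS = Resisting / Driving = 53.63 / 44
= 1.2189 (dimensionless)

1.2189 (dimensionless)


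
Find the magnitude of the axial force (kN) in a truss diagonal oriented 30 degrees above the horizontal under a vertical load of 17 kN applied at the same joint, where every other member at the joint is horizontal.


At the joint, only the diagonal has a vertical component, so vertical equilibrium gives:
F * sin(30) = 17
F = 17 / sin(30)
= 17 / 0.5
= 34.0 kN

34.0 kN


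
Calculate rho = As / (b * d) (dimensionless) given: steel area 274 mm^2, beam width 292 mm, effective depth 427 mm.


rho = As / (b * d)
= 274 / (292 * 427)
= 274 / 124684
= 0.002198 (dimensionless)

0.002198 (dimensionless)


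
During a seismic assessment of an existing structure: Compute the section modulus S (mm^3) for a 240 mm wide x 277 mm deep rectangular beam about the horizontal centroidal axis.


S = b * h^2 / 6
= 240 * 277^2 / 6
= 240 * 76729 / 6
= 3069160.0 mm^3

3069160.0 mm^3


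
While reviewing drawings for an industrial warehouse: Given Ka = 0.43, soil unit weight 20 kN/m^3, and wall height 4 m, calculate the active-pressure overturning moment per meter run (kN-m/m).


Pa = 0.5 * Ka * gamma * H^2
= 0.5 * 0.43 * 20 * 4^2
= 68.8 kN/m
Arm = H / 3 = 4 / 3 = 1.3333 m
Mo = Pa * arm = Pa * H / 3 = 68.8 * 4 / 3 = 91.7333 kN-m/m

91.7333 kN-m/m


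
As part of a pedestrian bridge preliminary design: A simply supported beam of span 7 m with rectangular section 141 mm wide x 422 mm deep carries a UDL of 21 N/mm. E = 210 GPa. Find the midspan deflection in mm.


I = 141 * 422^3 / 12 = 883029514.0 mm^4
L = 7000.0 mm, w = 21 N/mm, E = 210000.0 MPa
delta = 5 * w * L^4 / (384 * E * I)
= 5 * 21 * 7000.0^4 / (384 * 210000.0 * 883029514.0)
= 3.5404 mm

3.5404 mm


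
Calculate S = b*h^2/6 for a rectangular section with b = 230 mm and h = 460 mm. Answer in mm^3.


S = b * h^2 / 6
= 230 * 460^2 / 6
= 230 * 211600 / 6
= 8111333.33 mm^3

8111333.33 mm^3


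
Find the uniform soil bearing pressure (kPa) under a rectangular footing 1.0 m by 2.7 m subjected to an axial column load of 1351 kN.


A = 1.0 * 2.7 = 2.7 m^2
q = P / A = 1351 / 2.7
= 500.3704 kPa

500.3704 kPa


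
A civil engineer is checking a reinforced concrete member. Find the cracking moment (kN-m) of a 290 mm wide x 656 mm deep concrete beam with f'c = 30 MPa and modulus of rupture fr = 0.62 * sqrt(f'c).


fr = 0.62 * sqrt(30) = 0.62 * 5.4772 = 3.3959 MPa
I = 290 * 656^3 / 12 = 6822260053.33 mm^4
y_t = 328.0 mm
M_cr = fr * I / y_t = 3.3959 * 6822260053.33 / 328.0 N-mm
= 70.6329 kN-m

70.6329 kN-m


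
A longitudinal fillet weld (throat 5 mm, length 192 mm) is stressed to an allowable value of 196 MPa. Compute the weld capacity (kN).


Strength = throat * length * allowable stress
= 5 * 192 * 196 N
= 188160 N
= 188.16 kN

188.16 kN


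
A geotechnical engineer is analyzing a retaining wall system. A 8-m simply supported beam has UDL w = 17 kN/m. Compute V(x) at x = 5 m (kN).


R_A = w * L / 2 = 17 * 8 / 2 = 68.0 kN
V(x) = R_A - w * x = 68.0 - 17 * 5
= -17.0 kN

-17.0 kN


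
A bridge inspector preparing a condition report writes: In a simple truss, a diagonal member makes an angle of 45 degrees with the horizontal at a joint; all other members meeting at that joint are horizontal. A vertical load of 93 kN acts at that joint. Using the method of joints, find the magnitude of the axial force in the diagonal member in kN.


At the joint, only the diagonal has a vertical component, so vertical equilibrium gives:
F * sin(45) = 93
F = 93 / sin(45)
= 93 / 0.707107
= 131.52 kN

131.52 kN


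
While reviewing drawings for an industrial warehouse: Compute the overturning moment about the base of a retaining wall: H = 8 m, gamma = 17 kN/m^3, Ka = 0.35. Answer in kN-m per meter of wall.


Pa = 0.5 * Ka * gamma * H^2
= 0.5 * 0.35 * 17 * 8^2
= 190.4 kN/m
Arm = H / 3 = 8 / 3 = 2.6667 m
Mo = Pa * arm = Pa * H / 3 = 190.4 * 8 / 3 = 507.7333 kN-m/m

507.7333 kN-m/m


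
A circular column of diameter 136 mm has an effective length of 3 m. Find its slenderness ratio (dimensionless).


Radius of gyration r = d / 4 = 136 / 4 = 34.0 mm
L_eff = 3000.0 mm
Slenderness ratio = L / r = 3000.0 / 34.0 = 88.24 (dimensionless)

88.24 (dimensionless)


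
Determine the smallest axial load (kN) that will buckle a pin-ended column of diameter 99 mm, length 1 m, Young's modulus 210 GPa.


I = pi * d^4 / 64 = 4715314.64 mm^4
L = 1000.0 mm
P_cr = pi^2 * E * I / L^2
= 9.8696 * 210000.0 * 4715314.64 / 1000.0^2
= 9773040.92 N = 9773.0409 kN

9773.0409 kN


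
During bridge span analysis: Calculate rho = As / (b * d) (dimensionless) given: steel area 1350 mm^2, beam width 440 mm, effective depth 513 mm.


rho = As / (b * d)
= 1350 / (440 * 513)
= 1350 / 225720
= 0.005981 (dimensionless)

0.005981 (dimensionless)


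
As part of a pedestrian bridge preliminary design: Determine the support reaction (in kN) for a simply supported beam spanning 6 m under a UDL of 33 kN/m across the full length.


Total load = w * L = 33 * 6 = 198 kN
By symmetry, each reaction R = total / 2 = 198 / 2 = 99.0 kN

99.0 kN


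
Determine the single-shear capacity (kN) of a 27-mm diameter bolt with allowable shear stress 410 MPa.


A = pi * d^2 / 4 = pi * 27^2 / 4 = 572.5553 mm^2
V = f_v * A / 1000 = 410 * 572.5553 / 1000
= 234.7477 kN

234.7477 kN


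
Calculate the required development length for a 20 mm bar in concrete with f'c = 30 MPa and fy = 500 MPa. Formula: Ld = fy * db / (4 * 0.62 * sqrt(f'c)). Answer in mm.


Ld = (fy * db) / (4 * 0.62 * sqrt(f'c))
= (500 * 20) / (4 * 0.62 * sqrt(30))
= 10000 / 13.5835
= 736.19 mm

736.19 mm


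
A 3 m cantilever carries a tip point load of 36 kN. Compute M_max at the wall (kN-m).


For a cantilever with a point load at the free end:
M_max = P * L = 36 * 3 = 108 kN-m

108 kN-m


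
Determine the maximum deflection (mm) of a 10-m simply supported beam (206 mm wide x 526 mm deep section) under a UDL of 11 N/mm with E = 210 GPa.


I = 206 * 526^3 / 12 = 2498292054.67 mm^4
L = 10000.0 mm, w = 11 N/mm, E = 210000.0 MPa
delta = 5 * w * L^4 / (384 * E * I)
= 5 * 11 * 10000.0^4 / (384 * 210000.0 * 2498292054.67)
= 2.73 mm

2.73 mm


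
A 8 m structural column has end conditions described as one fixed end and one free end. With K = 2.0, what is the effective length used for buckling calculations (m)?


L_eff = K * L
= 2.0 * 8
= 16.0 m

16.0 m


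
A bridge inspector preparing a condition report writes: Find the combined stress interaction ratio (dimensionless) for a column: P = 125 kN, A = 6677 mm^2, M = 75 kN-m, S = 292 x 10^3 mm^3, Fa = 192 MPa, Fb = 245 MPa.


f_a = P / A = 125000.0 / 6677 = 18.721 MPa
f_b = M / S = 75000000.0 / 292000.0 = 256.8493 MPa
Ratio = f_a / Fa + f_b / Fb
= 18.721 / 192 + 256.8493 / 245
= 1.1459 (dimensionless)

1.1459 (dimensionless)


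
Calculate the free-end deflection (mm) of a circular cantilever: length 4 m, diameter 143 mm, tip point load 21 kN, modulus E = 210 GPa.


I = pi * d^4 / 64 = pi * 143^4 / 64 = 20526459.59 mm^4
L = 4000.0 mm, P = 21000.0 N, E = 210000.0 MPa
delta = P * L^3 / (3 * E * I)
= 21000.0 * 4000.0^3 / (3 * 210000.0 * 20526459.59)
= 103.9309 mm

103.9309 mm


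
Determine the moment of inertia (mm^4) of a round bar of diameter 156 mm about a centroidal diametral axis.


r = d / 2 = 156 / 2 = 78.0 mm
I = pi * r^4 / 4 = pi * 78.0^4 / 4
= 29071557.0 mm^4

29071557.0 mm^4


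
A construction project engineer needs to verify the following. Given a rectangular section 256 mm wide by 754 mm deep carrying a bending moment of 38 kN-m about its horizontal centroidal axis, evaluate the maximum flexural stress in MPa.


I = b * h^3 / 12 = 256 * 754^3 / 12 = 9144769365.33 mm^4
y = h / 2 = 754 / 2 = 377.0 mm
M = 38 kN-m = 38000000.0 N-mm
sigma = M * y / I = 38000000.0 * 377.0 / 9144769365.33
= 1.57 MPa

1.57 MPa


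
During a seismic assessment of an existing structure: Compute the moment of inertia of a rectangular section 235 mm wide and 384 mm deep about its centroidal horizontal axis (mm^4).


I = b * h^3 / 12
= 235 * 384^3 / 12
= 235 * 56623104 / 12
= 1108869120.0 mm^4

1108869120.0 mm^4


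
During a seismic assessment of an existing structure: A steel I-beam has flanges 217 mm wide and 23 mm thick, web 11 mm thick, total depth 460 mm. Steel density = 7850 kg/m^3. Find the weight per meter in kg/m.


A_flanges = 2 * 217 * 23 = 9982 mm^2
A_web = (460 - 2 * 23) * 11 = 4554 mm^2
A_total = 9982 + 4554 = 14536 mm^2 = 0.014536 m^2
Weight = rho * A = 7850 * 0.014536 = 114.1076 kg/m

114.1076 kg/m


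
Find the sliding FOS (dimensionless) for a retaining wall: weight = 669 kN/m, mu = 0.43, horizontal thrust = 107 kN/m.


Resisting force = mu * W = 0.43 * 669 = 287.67 kN/m
FOS = Resisting / Driving = 287.67 / 107
= 2.6885 (dimensionless)

2.6885 (dimensionless)


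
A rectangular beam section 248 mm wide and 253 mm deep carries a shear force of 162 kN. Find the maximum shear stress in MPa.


A = b * h = 248 * 253 = 62744 mm^2
V = 162 kN = 162000.0 N
tau_max = 1.5 * V / A = 1.5 * 162000.0 / 62744
= 3.8729 MPa

3.8729 MPa


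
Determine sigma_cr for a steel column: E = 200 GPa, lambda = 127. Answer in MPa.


sigma_cr = pi^2 * E / lambda^2
= 9.8696 * 200000.0 / 127^2
= 9.8696 * 200000.0 / 16129
= 122.3833 MPa

122.3833 MPa


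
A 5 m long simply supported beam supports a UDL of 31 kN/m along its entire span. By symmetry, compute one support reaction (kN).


Total load = w * L = 31 * 5 = 155 kN
By symmetry, each reaction R = total / 2 = 155 / 2 = 77.5 kN

77.5 kN


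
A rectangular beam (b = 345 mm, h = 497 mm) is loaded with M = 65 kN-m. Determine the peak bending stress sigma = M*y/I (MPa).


I = b * h^3 / 12 = 345 * 497^3 / 12 = 3529449848.75 mm^4
y = h / 2 = 497 / 2 = 248.5 mm
M = 65 kN-m = 65000000.0 N-mm
sigma = M * y / I = 65000000.0 * 248.5 / 3529449848.75
= 4.58 MPa

4.58 MPa


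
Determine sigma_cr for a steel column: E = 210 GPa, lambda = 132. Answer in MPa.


sigma_cr = pi^2 * E / lambda^2
= 9.8696 * 210000.0 / 132^2
= 9.8696 * 210000.0 / 17424
= 118.9518 MPa

118.9518 MPa


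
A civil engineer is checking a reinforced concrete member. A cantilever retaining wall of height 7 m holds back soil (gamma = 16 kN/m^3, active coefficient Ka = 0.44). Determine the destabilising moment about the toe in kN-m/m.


Pa = 0.5 * Ka * gamma * H^2
= 0.5 * 0.44 * 16 * 7^2
= 172.48 kN/m
Arm = H / 3 = 7 / 3 = 2.3333 m
Mo = Pa * arm = Pa * H / 3 = 172.48 * 7 / 3 = 402.4533 kN-m/m

402.4533 kN-m/m


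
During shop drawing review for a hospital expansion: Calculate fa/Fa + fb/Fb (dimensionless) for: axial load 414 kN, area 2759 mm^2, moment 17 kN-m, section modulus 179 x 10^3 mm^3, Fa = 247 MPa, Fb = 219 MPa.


f_a = P / A = 414000.0 / 2759 = 150.0544 MPa
f_b = M / S = 17000000.0 / 179000.0 = 94.9721 MPa
Ratio = f_a / Fa + f_b / Fb
= 150.0544 / 247 + 94.9721 / 219
= 1.0412 (dimensionless)

1.0412 (dimensionless)


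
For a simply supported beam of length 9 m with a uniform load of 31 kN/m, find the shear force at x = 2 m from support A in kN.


R_A = w * L / 2 = 31 * 9 / 2 = 139.5 kN
V(x) = R_A - w * x = 139.5 - 31 * 2
= 77.5 kN

77.5 kN


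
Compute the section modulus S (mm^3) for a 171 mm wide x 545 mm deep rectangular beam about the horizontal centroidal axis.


S = b * h^2 / 6
= 171 * 545^2 / 6
= 171 * 297025 / 6
= 8465212.5 mm^3

8465212.5 mm^3


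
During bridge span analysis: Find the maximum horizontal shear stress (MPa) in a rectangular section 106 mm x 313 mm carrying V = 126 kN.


A = b * h = 106 * 313 = 33178 mm^2
V = 126 kN = 126000.0 N
tau_max = 1.5 * V / A = 1.5 * 126000.0 / 33178
= 5.6965 MPa

5.6965 MPa


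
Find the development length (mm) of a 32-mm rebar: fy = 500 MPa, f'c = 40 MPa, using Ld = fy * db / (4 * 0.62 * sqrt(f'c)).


Ld = (fy * db) / (4 * 0.62 * sqrt(f'c))
= (500 * 32) / (4 * 0.62 * sqrt(40))
= 16000 / 15.6849
= 1020.09 mm

1020.09 mm


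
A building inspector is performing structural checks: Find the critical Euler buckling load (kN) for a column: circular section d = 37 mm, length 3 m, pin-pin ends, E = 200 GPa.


I = pi * d^4 / 64 = 91997.66 mm^4
L = 3000.0 mm
P_cr = pi^2 * E * I / L^2
= 9.8696 * 200000.0 * 91997.66 / 3000.0^2
= 20177.35 N = 20.1773 kN

20.1773 kN


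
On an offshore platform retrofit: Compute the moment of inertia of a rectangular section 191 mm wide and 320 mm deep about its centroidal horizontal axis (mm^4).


I = b * h^3 / 12
= 191 * 320^3 / 12
= 191 * 32768000 / 12
= 521557333.33 mm^4

521557333.33 mm^4


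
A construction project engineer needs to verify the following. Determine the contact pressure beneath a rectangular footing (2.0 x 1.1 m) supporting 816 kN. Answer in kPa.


A = 2.0 * 1.1 = 2.2 m^2
q = P / A = 816 / 2.2
= 370.9091 kPa

370.9091 kPa


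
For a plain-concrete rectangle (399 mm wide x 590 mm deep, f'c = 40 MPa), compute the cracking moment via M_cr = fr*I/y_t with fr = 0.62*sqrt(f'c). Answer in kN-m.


fr = 0.62 * sqrt(40) = 0.62 * 6.3246 = 3.9212 MPa
I = 399 * 590^3 / 12 = 6828851750.0 mm^4
y_t = 295.0 mm
M_cr = fr * I / y_t = 3.9212 * 6828851750.0 / 295.0 N-mm
= 90.771 kN-m

90.771 kN-m


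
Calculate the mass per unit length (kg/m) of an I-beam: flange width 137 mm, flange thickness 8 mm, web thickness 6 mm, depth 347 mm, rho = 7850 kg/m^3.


A_flanges = 2 * 137 * 8 = 2192 mm^2
A_web = (347 - 2 * 8) * 6 = 1986 mm^2
A_total = 2192 + 1986 = 4178 mm^2 = 0.004178 m^2
Weight = rho * A = 7850 * 0.004178 = 32.7973 kg/m

32.7973 kg/m


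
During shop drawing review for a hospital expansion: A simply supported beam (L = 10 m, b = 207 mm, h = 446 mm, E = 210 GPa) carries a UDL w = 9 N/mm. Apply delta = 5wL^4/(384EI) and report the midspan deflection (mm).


I = 207 * 446^3 / 12 = 1530360246.0 mm^4
L = 10000.0 mm, w = 9 N/mm, E = 210000.0 MPa
delta = 5 * w * L^4 / (384 * E * I)
= 5 * 9 * 10000.0^4 / (384 * 210000.0 * 1530360246.0)
= 3.6464 mm

3.6464 mm


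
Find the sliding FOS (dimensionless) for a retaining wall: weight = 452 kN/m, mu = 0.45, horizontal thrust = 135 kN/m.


Resisting force = mu * W = 0.45 * 452 = 203.4 kN/m
FOS = Resisting / Driving = 203.4 / 135
= 1.5067 (dimensionless)

1.5067 (dimensionless)


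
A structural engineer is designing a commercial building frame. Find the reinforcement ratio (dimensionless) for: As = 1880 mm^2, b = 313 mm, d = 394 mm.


rho = As / (b * d)
= 1880 / (313 * 394)
= 1880 / 123322
= 0.015245 (dimensionless)

0.015245 (dimensionless)


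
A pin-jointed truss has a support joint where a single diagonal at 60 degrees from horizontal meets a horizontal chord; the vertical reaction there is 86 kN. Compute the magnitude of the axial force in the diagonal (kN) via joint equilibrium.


At the joint, only the diagonal has a vertical component, so vertical equilibrium gives:
F * sin(60) = 86
F = 86 / sin(60)
= 86 / 0.866025
= 99.3 kN

99.3 kN


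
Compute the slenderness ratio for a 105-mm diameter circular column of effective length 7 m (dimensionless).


Radius of gyration r = d / 4 = 105 / 4 = 26.25 mm
L_eff = 7000.0 mm
Slenderness ratio = L / r = 7000.0 / 26.25 = 266.67 (dimensionless)

266.67 (dimensionless)


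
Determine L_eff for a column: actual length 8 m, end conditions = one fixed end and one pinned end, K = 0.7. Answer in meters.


L_eff = K * L
= 0.7 * 8
= 5.6 m

5.6 m


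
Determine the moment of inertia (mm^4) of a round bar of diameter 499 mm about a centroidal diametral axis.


r = d / 2 = 499 / 2 = 249.5 mm
I = pi * r^4 / 4 = pi * 249.5^4 / 4
= 3043491416.12 mm^4

3043491416.12 mm^4


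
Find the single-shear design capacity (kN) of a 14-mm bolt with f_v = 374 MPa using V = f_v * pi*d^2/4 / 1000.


A = pi * d^2 / 4 = pi * 14^2 / 4 = 153.938 mm^2
V = f_v * A / 1000 = 374 * 153.938 / 1000
= 57.5728 kN

57.5728 kN


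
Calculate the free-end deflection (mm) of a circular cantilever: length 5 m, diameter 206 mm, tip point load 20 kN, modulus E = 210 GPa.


I = pi * d^4 / 64 = pi * 206^4 / 64 = 88397255.23 mm^4
L = 5000.0 mm, P = 20000.0 N, E = 210000.0 MPa
delta = P * L^3 / (3 * E * I)
= 20000.0 * 5000.0^3 / (3 * 210000.0 * 88397255.23)
= 44.8911 mm

44.8911 mm


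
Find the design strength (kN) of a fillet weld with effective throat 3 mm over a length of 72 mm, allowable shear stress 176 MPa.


Strength = throat * length * allowable stress
= 3 * 72 * 176 N
= 38016 N
= 38.02 kN

38.02 kN


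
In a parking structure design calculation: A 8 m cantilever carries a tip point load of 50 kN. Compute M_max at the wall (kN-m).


For a cantilever with a point load at the free end:
M_max = P * L = 50 * 8 = 400 kN-m

400 kN-m


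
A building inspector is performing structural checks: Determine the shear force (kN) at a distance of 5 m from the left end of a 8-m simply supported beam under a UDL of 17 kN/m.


R_A = w * L / 2 = 17 * 8 / 2 = 68.0 kN
V(x) = R_A - w * x = 68.0 - 17 * 5
= -17.0 kN

-17.0 kN


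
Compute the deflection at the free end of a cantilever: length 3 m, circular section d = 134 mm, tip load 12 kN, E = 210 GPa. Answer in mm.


I = pi * d^4 / 64 = pi * 134^4 / 64 = 15826653.42 mm^4
L = 3000.0 mm, P = 12000.0 N, E = 210000.0 MPa
delta = P * L^3 / (3 * E * I)
= 12000.0 * 3000.0^3 / (3 * 210000.0 * 15826653.42)
= 32.4949 mm

32.4949 mm


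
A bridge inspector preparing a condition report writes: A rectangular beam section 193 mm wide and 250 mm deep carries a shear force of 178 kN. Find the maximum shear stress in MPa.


A = b * h = 193 * 250 = 48250 mm^2
V = 178 kN = 178000.0 N
tau_max = 1.5 * V / A = 1.5 * 178000.0 / 48250
= 5.5337 MPa

5.5337 MPa


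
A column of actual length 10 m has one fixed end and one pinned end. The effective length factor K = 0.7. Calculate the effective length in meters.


L_eff = K * L
= 0.7 * 10
= 7.0 m

7.0 m


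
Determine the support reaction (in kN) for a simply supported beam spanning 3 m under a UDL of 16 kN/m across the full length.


Total load = w * L = 16 * 3 = 48 kN
By symmetry, each reaction R = total / 2 = 48 / 2 = 24.0 kN

24.0 kN


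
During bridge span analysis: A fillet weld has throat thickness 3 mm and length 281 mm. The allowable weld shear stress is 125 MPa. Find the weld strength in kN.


Strength = throat * length * allowable stress
= 3 * 281 * 125 N
= 105375 N
= 105.38 kN

105.38 kN


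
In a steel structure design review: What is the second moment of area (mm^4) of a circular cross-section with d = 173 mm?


r = d / 2 = 173 / 2 = 86.5 mm
I = pi * r^4 / 4 = pi * 86.5^4 / 4
= 43969781.88 mm^4

43969781.88 mm^4


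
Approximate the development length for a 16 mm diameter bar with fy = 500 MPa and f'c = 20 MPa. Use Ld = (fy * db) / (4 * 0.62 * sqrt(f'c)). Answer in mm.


Ld = (fy * db) / (4 * 0.62 * sqrt(f'c))
= (500 * 16) / (4 * 0.62 * sqrt(20))
= 8000 / 11.0909
= 721.31 mm

721.31 mm


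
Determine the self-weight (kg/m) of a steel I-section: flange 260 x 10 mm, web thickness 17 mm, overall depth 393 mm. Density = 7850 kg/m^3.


A_flanges = 2 * 260 * 10 = 5200 mm^2
A_web = (393 - 2 * 10) * 17 = 6341 mm^2
A_total = 5200 + 6341 = 11541 mm^2 = 0.011541 m^2
Weight = rho * A = 7850 * 0.011541 = 90.5969 kg/m

90.5969 kg/m


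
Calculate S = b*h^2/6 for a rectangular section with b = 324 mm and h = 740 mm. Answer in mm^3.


S = b * h^2 / 6
= 324 * 740^2 / 6
= 324 * 547600 / 6
= 29570400.0 mm^3

29570400.0 mm^3


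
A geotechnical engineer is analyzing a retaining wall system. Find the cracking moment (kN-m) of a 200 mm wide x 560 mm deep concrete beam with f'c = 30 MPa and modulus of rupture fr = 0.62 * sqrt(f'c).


fr = 0.62 * sqrt(30) = 0.62 * 5.4772 = 3.3959 MPa
I = 200 * 560^3 / 12 = 2926933333.33 mm^4
y_t = 280.0 mm
M_cr = fr * I / y_t = 3.3959 * 2926933333.33 / 280.0 N-mm
= 35.4983 kN-m

35.4983 kN-m


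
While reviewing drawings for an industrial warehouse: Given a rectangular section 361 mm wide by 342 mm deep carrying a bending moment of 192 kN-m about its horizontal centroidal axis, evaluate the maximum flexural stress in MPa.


I = b * h^3 / 12 = 361 * 342^3 / 12 = 1203384114.0 mm^4
y = h / 2 = 342 / 2 = 171.0 mm
M = 192 kN-m = 192000000.0 N-mm
sigma = M * y / I = 192000000.0 * 171.0 / 1203384114.0
= 27.28 MPa

27.28 MPa


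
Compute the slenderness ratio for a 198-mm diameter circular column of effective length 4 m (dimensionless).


Radius of gyration r = d / 4 = 198 / 4 = 49.5 mm
L_eff = 4000.0 mm
Slenderness ratio = L / r = 4000.0 / 49.5 = 80.81 (dimensionless)

80.81 (dimensionless)


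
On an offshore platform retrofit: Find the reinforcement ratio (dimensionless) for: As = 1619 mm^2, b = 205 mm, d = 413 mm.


rho = As / (b * d)
= 1619 / (205 * 413)
= 1619 / 84665
= 0.019122 (dimensionless)

0.019122 (dimensionless)


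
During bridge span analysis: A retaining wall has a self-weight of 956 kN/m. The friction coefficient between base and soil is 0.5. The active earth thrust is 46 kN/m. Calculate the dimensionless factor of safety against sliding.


Resisting force = mu * W = 0.5 * 956 = 478.0 kN/m
FOS = Resisting / Driving = 478.0 / 46
= 10.3913 (dimensionless)

10.3913 (dimensionless)


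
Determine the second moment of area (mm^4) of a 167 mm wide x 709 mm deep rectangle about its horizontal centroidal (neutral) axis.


I = b * h^3 / 12
= 167 * 709^3 / 12
= 167 * 356400829 / 12
= 4959911536.92 mm^4

4959911536.92 mm^4
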